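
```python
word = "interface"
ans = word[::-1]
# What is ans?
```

word has length 9. The slice word[::-1] selects indices [8, 7, 6, 5, 4, 3, 2, 1, 0] (8->'e', 7->'c', 6->'a', 5->'f', 4->'r', 3->'e', 2->'t', 1->'n', 0->'i'), giving 'ecafretni'.

'ecafretni'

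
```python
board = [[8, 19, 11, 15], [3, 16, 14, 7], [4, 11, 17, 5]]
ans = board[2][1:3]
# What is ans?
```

board[2] = [4, 11, 17, 5]. board[2] has length 4. The slice board[2][1:3] selects indices [1, 2] (1->11, 2->17), giving [11, 17].

[11, 17]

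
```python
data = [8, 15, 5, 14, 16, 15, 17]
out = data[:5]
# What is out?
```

data has length 7. The slice data[:5] selects indices [0, 1, 2, 3, 4] (0->8, 1->15, 2->5, 3->14, 4->16), giving [8, 15, 5, 14, 16].

[8, 15, 5, 14, 16]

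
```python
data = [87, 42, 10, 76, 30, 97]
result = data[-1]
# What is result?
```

data has length 6. Negative index -1 maps to positive index 6 + (-1) = 5. data[5] = 97.

97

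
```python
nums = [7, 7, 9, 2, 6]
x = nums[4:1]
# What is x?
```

nums has length 5. The slice nums[4:1] resolves to an empty index range, so the result is [].

[]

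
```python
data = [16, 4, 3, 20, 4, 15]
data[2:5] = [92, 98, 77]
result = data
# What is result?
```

data starts as [16, 4, 3, 20, 4, 15] (length 6). The slice data[2:5] covers indices [2, 3, 4] with values [3, 20, 4]. Replacing that slice with [92, 98, 77] (same length) produces [16, 4, 92, 98, 77, 15].

[16, 4, 92, 98, 77, 15]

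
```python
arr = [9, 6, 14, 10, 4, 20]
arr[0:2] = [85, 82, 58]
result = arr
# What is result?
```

arr starts as [9, 6, 14, 10, 4, 20] (length 6). The slice arr[0:2] covers indices [0, 1] with values [9, 6]. Replacing that slice with [85, 82, 58] (different length) produces [85, 82, 58, 14, 10, 4, 20].

[85, 82, 58, 14, 10, 4, 20]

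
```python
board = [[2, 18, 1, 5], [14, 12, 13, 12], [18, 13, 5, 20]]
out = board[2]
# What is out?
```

board has 3 rows. Row 2 is [18, 13, 5, 20].

[18, 13, 5, 20]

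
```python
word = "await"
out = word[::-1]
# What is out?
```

word has length 5. The slice word[::-1] selects indices [4, 3, 2, 1, 0] (4->'t', 3->'i', 2->'a', 1->'w', 0->'a'), giving 'tiawa'.

'tiawa'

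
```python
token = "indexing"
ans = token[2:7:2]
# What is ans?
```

token has length 8. The slice token[2:7:2] selects indices [2, 4, 6] (2->'d', 4->'x', 6->'n'), giving 'dxn'.

'dxn'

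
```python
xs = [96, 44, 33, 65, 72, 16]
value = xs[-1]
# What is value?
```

xs has length 6. Negative index -1 maps to positive index 6 + (-1) = 5. xs[5] = 16.

16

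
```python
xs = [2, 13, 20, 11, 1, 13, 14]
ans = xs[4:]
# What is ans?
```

xs has length 7. The slice xs[4:] selects indices [4, 5, 6] (4->1, 5->13, 6->14), giving [1, 13, 14].

[1, 13, 14]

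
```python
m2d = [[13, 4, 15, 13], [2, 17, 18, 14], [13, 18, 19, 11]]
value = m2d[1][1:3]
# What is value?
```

m2d[1] = [2, 17, 18, 14]. m2d[1] has length 4. The slice m2d[1][1:3] selects indices [1, 2] (1->17, 2->18), giving [17, 18].

[17, 18]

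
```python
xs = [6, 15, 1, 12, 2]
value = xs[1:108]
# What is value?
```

xs has length 5. The slice xs[1:108] selects indices [1, 2, 3, 4] (1->15, 2->1, 3->12, 4->2), giving [15, 1, 12, 2].

[15, 1, 12, 2]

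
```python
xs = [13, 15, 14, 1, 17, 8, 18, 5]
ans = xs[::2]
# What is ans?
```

xs has length 8. The slice xs[::2] selects indices [0, 2, 4, 6] (0->13, 2->14, 4->17, 6->18), giving [13, 14, 17, 18].

[13, 14, 17, 18]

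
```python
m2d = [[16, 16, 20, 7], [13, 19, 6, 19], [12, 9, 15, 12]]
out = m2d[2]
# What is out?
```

m2d has 3 rows. Row 2 is [12, 9, 15, 12].

[12, 9, 15, 12]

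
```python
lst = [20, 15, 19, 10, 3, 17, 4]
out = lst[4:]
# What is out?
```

lst has length 7. The slice lst[4:] selects indices [4, 5, 6] (4->3, 5->17, 6->4), giving [3, 17, 4].

[3, 17, 4]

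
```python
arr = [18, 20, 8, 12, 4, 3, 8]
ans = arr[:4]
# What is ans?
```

arr has length 7. The slice arr[:4] selects indices [0, 1, 2, 3] (0->18, 1->20, 2->8, 3->12), giving [18, 20, 8, 12].

[18, 20, 8, 12]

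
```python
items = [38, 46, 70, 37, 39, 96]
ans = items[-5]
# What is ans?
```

items has length 6. Negative index -5 maps to positive index 6 + (-5) = 1. items[1] = 46.

46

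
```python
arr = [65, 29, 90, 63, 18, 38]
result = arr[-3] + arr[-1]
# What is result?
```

arr has length 6. Negative index -3 maps to positive index 6 + (-3) = 3. arr[3] = 63.
arr has length 6. Negative index -1 maps to positive index 6 + (-1) = 5. arr[5] = 38.
Sum: 63 + 38 = 101.

101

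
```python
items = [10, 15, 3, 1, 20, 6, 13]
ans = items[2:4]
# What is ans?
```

items has length 7. The slice items[2:4] selects indices [2, 3] (2->3, 3->1), giving [3, 1].

[3, 1]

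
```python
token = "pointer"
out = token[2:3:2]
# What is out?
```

token has length 7. The slice token[2:3:2] selects indices [2] (2->'i'), giving 'i'.

'i'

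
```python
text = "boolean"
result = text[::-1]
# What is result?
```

text has length 7. The slice text[::-1] selects indices [6, 5, 4, 3, 2, 1, 0] (6->'n', 5->'a', 4->'e', 3->'l', 2->'o', 1->'o', 0->'b'), giving 'naeloob'.

'naeloob'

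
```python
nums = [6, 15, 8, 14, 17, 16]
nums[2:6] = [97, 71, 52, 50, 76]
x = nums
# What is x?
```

nums starts as [6, 15, 8, 14, 17, 16] (length 6). The slice nums[2:6] covers indices [2, 3, 4, 5] with values [8, 14, 17, 16]. Replacing that slice with [97, 71, 52, 50, 76] (different length) produces [6, 15, 97, 71, 52, 50, 76].

[6, 15, 97, 71, 52, 50, 76]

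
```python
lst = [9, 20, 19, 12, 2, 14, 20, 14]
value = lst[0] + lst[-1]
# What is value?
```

lst has length 8. lst[0] = 9.
lst has length 8. Negative index -1 maps to positive index 8 + (-1) = 7. lst[7] = 14.
Sum: 9 + 14 = 23.

23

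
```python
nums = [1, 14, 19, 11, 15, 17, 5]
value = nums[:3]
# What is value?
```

nums has length 7. The slice nums[:3] selects indices [0, 1, 2] (0->1, 1->14, 2->19), giving [1, 14, 19].

[1, 14, 19]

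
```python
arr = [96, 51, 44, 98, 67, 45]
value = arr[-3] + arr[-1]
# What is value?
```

arr has length 6. Negative index -3 maps to positive index 6 + (-3) = 3. arr[3] = 98.
arr has length 6. Negative index -1 maps to positive index 6 + (-1) = 5. arr[5] = 45.
Sum: 98 + 45 = 143.

143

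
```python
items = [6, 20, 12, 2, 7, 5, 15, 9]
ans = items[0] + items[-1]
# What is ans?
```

items has length 8. items[0] = 6.
items has length 8. Negative index -1 maps to positive index 8 + (-1) = 7. items[7] = 9.
Sum: 6 + 9 = 15.

15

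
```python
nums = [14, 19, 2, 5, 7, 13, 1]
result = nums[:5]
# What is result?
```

nums has length 7. The slice nums[:5] selects indices [0, 1, 2, 3, 4] (0->14, 1->19, 2->2, 3->5, 4->7), giving [14, 19, 2, 5, 7].

[14, 19, 2, 5, 7]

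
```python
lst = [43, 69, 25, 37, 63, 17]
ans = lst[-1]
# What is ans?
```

lst has length 6. Negative index -1 maps to positive index 6 + (-1) = 5. lst[5] = 17.

17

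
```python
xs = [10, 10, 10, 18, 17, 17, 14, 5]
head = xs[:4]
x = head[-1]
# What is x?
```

xs has length 8. The slice xs[:4] selects indices [0, 1, 2, 3] (0->10, 1->10, 2->10, 3->18), giving [10, 10, 10, 18]. So head = [10, 10, 10, 18]. Then head[-1] = 18.

18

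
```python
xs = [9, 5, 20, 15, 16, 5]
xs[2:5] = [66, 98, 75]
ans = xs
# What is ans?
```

xs starts as [9, 5, 20, 15, 16, 5] (length 6). The slice xs[2:5] covers indices [2, 3, 4] with values [20, 15, 16]. Replacing that slice with [66, 98, 75] (same length) produces [9, 5, 66, 98, 75, 5].

[9, 5, 66, 98, 75, 5]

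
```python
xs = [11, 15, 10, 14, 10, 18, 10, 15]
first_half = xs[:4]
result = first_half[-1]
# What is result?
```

xs has length 8. The slice xs[:4] selects indices [0, 1, 2, 3] (0->11, 1->15, 2->10, 3->14), giving [11, 15, 10, 14]. So first_half = [11, 15, 10, 14]. Then first_half[-1] = 14.

14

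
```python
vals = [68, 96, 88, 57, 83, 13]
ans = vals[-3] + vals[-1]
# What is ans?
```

vals has length 6. Negative index -3 maps to positive index 6 + (-3) = 3. vals[3] = 57.
vals has length 6. Negative index -1 maps to positive index 6 + (-1) = 5. vals[5] = 13.
Sum: 57 + 13 = 70.

70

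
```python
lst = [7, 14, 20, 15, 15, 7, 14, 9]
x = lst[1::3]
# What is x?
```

lst has length 8. The slice lst[1::3] selects indices [1, 4, 7] (1->14, 4->15, 7->9), giving [14, 15, 9].

[14, 15, 9]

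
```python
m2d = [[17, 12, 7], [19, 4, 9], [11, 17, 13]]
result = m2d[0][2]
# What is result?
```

m2d[0] = [17, 12, 7]. Taking column 2 of that row yields 7.

7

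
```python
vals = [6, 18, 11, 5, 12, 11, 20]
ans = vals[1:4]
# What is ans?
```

vals has length 7. The slice vals[1:4] selects indices [1, 2, 3] (1->18, 2->11, 3->5), giving [18, 11, 5].

[18, 11, 5]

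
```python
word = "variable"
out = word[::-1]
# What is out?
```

word has length 8. The slice word[::-1] selects indices [7, 6, 5, 4, 3, 2, 1, 0] (7->'e', 6->'l', 5->'b', 4->'a', 3->'i', 2->'r', 1->'a', 0->'v'), giving 'elbairav'.

'elbairav'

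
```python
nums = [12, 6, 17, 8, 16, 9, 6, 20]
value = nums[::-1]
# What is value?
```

nums has length 8. The slice nums[::-1] selects indices [7, 6, 5, 4, 3, 2, 1, 0] (7->20, 6->6, 5->9, 4->16, 3->8, 2->17, 1->6, 0->12), giving [20, 6, 9, 16, 8, 17, 6, 12].

[20, 6, 9, 16, 8, 17, 6, 12]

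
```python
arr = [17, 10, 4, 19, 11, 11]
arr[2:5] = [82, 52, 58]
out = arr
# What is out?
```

arr starts as [17, 10, 4, 19, 11, 11] (length 6). The slice arr[2:5] covers indices [2, 3, 4] with values [4, 19, 11]. Replacing that slice with [82, 52, 58] (same length) produces [17, 10, 82, 52, 58, 11].

[17, 10, 82, 52, 58, 11]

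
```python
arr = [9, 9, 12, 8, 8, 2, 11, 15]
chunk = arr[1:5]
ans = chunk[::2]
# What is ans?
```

arr has length 8. The slice arr[1:5] selects indices [1, 2, 3, 4] (1->9, 2->12, 3->8, 4->8), giving [9, 12, 8, 8]. So chunk = [9, 12, 8, 8]. chunk has length 4. The slice chunk[::2] selects indices [0, 2] (0->9, 2->8), giving [9, 8].

[9, 8]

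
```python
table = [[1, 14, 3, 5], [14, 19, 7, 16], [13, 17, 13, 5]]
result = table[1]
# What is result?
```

table has 3 rows. Row 1 is [14, 19, 7, 16].

[14, 19, 7, 16]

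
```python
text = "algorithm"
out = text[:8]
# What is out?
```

text has length 9. The slice text[:8] selects indices [0, 1, 2, 3, 4, 5, 6, 7] (0->'a', 1->'l', 2->'g', 3->'o', 4->'r', 5->'i', 6->'t', 7->'h'), giving 'algorith'.

'algorith'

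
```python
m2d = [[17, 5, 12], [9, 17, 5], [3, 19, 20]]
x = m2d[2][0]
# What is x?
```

m2d[2] = [3, 19, 20]. Taking column 0 of that row yields 3.

3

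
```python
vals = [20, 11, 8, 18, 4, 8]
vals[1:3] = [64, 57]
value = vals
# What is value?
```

vals starts as [20, 11, 8, 18, 4, 8] (length 6). The slice vals[1:3] covers indices [1, 2] with values [11, 8]. Replacing that slice with [64, 57] (same length) produces [20, 64, 57, 18, 4, 8].

[20, 64, 57, 18, 4, 8]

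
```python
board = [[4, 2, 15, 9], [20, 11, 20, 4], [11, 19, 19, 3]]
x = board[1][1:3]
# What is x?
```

board[1] = [20, 11, 20, 4]. board[1] has length 4. The slice board[1][1:3] selects indices [1, 2] (1->11, 2->20), giving [11, 20].

[11, 20]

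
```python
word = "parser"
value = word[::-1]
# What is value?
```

word has length 6. The slice word[::-1] selects indices [5, 4, 3, 2, 1, 0] (5->'r', 4->'e', 3->'s', 2->'r', 1->'a', 0->'p'), giving 'resrap'.

'resrap'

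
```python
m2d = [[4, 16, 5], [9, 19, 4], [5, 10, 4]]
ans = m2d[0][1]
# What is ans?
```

m2d[0] = [4, 16, 5]. Taking column 1 of that row yields 16.

16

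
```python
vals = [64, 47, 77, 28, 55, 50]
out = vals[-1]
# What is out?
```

vals has length 6. Negative index -1 maps to positive index 6 + (-1) = 5. vals[5] = 50.

50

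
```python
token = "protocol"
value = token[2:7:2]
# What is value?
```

token has length 8. The slice token[2:7:2] selects indices [2, 4, 6] (2->'o', 4->'o', 6->'o'), giving 'ooo'.

'ooo'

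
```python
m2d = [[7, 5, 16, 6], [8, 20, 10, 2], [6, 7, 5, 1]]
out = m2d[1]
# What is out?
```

m2d has 3 rows. Row 1 is [8, 20, 10, 2].

[8, 20, 10, 2]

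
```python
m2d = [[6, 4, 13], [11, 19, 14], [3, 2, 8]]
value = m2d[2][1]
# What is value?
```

m2d[2] = [3, 2, 8]. Taking column 1 of that row yields 2.

2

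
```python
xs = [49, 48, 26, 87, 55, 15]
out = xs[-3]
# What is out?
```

xs has length 6. Negative index -3 maps to positive index 6 + (-3) = 3. xs[3] = 87.

87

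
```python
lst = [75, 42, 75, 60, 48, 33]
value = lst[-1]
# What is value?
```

lst has length 6. Negative index -1 maps to positive index 6 + (-1) = 5. lst[5] = 33.

33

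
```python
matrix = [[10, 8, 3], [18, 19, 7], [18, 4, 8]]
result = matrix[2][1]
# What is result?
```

matrix[2] = [18, 4, 8]. Taking column 1 of that row yields 4.

4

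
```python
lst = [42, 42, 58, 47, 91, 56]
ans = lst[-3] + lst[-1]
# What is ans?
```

lst has length 6. Negative index -3 maps to positive index 6 + (-3) = 3. lst[3] = 47.
lst has length 6. Negative index -1 maps to positive index 6 + (-1) = 5. lst[5] = 56.
Sum: 47 + 56 = 103.

103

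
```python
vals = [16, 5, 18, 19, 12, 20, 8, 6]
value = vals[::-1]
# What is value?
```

vals has length 8. The slice vals[::-1] selects indices [7, 6, 5, 4, 3, 2, 1, 0] (7->6, 6->8, 5->20, 4->12, 3->19, 2->18, 1->5, 0->16), giving [6, 8, 20, 12, 19, 18, 5, 16].

[6, 8, 20, 12, 19, 18, 5, 16]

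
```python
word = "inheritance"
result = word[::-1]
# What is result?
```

word has length 11. The slice word[::-1] selects indices [10, 9, 8, 7, 6, 5, 4, 3, 2, 1, 0] (10->'e', 9->'c', 8->'n', 7->'a', 6->'t', 5->'i', 4->'r', 3->'e', 2->'h', 1->'n', 0->'i'), giving 'ecnatirehni'.

'ecnatirehni'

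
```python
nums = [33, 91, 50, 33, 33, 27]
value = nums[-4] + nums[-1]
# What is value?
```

nums has length 6. Negative index -4 maps to positive index 6 + (-4) = 2. nums[2] = 50.
nums has length 6. Negative index -1 maps to positive index 6 + (-1) = 5. nums[5] = 27.
Sum: 50 + 27 = 77.

77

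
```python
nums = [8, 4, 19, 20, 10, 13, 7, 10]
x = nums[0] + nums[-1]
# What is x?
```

nums has length 8. nums[0] = 8.
nums has length 8. Negative index -1 maps to positive index 8 + (-1) = 7. nums[7] = 10.
Sum: 8 + 10 = 18.

18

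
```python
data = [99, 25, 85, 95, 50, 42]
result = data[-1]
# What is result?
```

data has length 6. Negative index -1 maps to positive index 6 + (-1) = 5. data[5] = 42.

42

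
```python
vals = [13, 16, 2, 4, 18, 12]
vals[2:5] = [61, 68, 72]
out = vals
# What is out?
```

vals starts as [13, 16, 2, 4, 18, 12] (length 6). The slice vals[2:5] covers indices [2, 3, 4] with values [2, 4, 18]. Replacing that slice with [61, 68, 72] (same length) produces [13, 16, 61, 68, 72, 12].

[13, 16, 61, 68, 72, 12]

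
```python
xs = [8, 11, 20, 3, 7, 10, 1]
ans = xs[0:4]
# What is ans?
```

xs has length 7. The slice xs[0:4] selects indices [0, 1, 2, 3] (0->8, 1->11, 2->20, 3->3), giving [8, 11, 20, 3].

[8, 11, 20, 3]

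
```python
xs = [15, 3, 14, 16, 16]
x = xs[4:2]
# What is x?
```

xs has length 5. The slice xs[4:2] resolves to an empty index range, so the result is [].

[]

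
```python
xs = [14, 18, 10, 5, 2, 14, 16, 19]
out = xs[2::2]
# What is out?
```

xs has length 8. The slice xs[2::2] selects indices [2, 4, 6] (2->10, 4->2, 6->16), giving [10, 2, 16].

[10, 2, 16]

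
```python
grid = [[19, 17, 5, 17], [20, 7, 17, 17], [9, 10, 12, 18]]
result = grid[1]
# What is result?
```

grid has 3 rows. Row 1 is [20, 7, 17, 17].

[20, 7, 17, 17]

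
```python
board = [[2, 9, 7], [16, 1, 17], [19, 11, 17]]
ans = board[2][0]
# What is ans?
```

board[2] = [19, 11, 17]. Taking column 0 of that row yields 19.

19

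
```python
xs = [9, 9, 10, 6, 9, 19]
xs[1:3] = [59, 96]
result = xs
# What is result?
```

xs starts as [9, 9, 10, 6, 9, 19] (length 6). The slice xs[1:3] covers indices [1, 2] with values [9, 10]. Replacing that slice with [59, 96] (same length) produces [9, 59, 96, 6, 9, 19].

[9, 59, 96, 6, 9, 19]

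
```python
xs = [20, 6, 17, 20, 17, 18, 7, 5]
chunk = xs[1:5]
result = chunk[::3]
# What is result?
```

xs has length 8. The slice xs[1:5] selects indices [1, 2, 3, 4] (1->6, 2->17, 3->20, 4->17), giving [6, 17, 20, 17]. So chunk = [6, 17, 20, 17]. chunk has length 4. The slice chunk[::3] selects indices [0, 3] (0->6, 3->17), giving [6, 17].

[6, 17]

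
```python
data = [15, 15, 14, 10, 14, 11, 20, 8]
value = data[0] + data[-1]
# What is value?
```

data has length 8. data[0] = 15.
data has length 8. Negative index -1 maps to positive index 8 + (-1) = 7. data[7] = 8.
Sum: 15 + 8 = 23.

23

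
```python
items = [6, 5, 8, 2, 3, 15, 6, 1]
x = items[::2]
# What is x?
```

items has length 8. The slice items[::2] selects indices [0, 2, 4, 6] (0->6, 2->8, 4->3, 6->6), giving [6, 8, 3, 6].

[6, 8, 3, 6]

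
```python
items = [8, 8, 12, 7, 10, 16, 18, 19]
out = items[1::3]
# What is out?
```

items has length 8. The slice items[1::3] selects indices [1, 4, 7] (1->8, 4->10, 7->19), giving [8, 10, 19].

[8, 10, 19]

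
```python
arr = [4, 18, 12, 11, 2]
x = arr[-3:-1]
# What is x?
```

arr has length 5. The slice arr[-3:-1] selects indices [2, 3] (2->12, 3->11), giving [12, 11].

[12, 11]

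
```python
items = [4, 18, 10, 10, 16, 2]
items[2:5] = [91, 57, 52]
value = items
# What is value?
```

items starts as [4, 18, 10, 10, 16, 2] (length 6). The slice items[2:5] covers indices [2, 3, 4] with values [10, 10, 16]. Replacing that slice with [91, 57, 52] (same length) produces [4, 18, 91, 57, 52, 2].

[4, 18, 91, 57, 52, 2]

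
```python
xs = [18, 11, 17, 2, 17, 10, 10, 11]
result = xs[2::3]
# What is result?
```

xs has length 8. The slice xs[2::3] selects indices [2, 5] (2->17, 5->10), giving [17, 10].

[17, 10]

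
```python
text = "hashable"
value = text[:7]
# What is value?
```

text has length 8. The slice text[:7] selects indices [0, 1, 2, 3, 4, 5, 6] (0->'h', 1->'a', 2->'s', 3->'h', 4->'a', 5->'b', 6->'l'), giving 'hashabl'.

'hashabl'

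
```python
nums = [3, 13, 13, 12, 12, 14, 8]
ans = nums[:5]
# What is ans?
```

nums has length 7. The slice nums[:5] selects indices [0, 1, 2, 3, 4] (0->3, 1->13, 2->13, 3->12, 4->12), giving [3, 13, 13, 12, 12].

[3, 13, 13, 12, 12]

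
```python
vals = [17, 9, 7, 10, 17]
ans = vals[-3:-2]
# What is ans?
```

vals has length 5. The slice vals[-3:-2] selects indices [2] (2->7), giving [7].

[7]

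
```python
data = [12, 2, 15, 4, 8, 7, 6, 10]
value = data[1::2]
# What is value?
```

data has length 8. The slice data[1::2] selects indices [1, 3, 5, 7] (1->2, 3->4, 5->7, 7->10), giving [2, 4, 7, 10].

[2, 4, 7, 10]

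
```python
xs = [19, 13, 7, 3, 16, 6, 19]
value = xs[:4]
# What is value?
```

xs has length 7. The slice xs[:4] selects indices [0, 1, 2, 3] (0->19, 1->13, 2->7, 3->3), giving [19, 13, 7, 3].

[19, 13, 7, 3]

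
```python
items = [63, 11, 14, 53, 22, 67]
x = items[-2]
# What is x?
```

items has length 6. Negative index -2 maps to positive index 6 + (-2) = 4. items[4] = 22.

22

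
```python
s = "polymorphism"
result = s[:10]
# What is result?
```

s has length 12. The slice s[:10] selects indices [0, 1, 2, 3, 4, 5, 6, 7, 8, 9] (0->'p', 1->'o', 2->'l', 3->'y', 4->'m', 5->'o', 6->'r', 7->'p', 8->'h', 9->'i'), giving 'polymorphi'.

'polymorphi'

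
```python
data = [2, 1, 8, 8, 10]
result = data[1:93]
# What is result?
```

data has length 5. The slice data[1:93] selects indices [1, 2, 3, 4] (1->1, 2->8, 3->8, 4->10), giving [1, 8, 8, 10].

[1, 8, 8, 10]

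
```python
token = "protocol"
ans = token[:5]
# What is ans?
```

token has length 8. The slice token[:5] selects indices [0, 1, 2, 3, 4] (0->'p', 1->'r', 2->'o', 3->'t', 4->'o'), giving 'proto'.

'proto'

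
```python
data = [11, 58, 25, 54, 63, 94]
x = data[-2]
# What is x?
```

data has length 6. Negative index -2 maps to positive index 6 + (-2) = 4. data[4] = 63.

63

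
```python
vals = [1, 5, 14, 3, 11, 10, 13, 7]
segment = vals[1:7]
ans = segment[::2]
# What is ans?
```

vals has length 8. The slice vals[1:7] selects indices [1, 2, 3, 4, 5, 6] (1->5, 2->14, 3->3, 4->11, 5->10, 6->13), giving [5, 14, 3, 11, 10, 13]. So segment = [5, 14, 3, 11, 10, 13]. segment has length 6. The slice segment[::2] selects indices [0, 2, 4] (0->5, 2->3, 4->10), giving [5, 3, 10].

[5, 3, 10]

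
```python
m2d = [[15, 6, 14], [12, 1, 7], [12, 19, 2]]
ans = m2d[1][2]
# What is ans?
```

m2d[1] = [12, 1, 7]. Taking column 2 of that row yields 7.

7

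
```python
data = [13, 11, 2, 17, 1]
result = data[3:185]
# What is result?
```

data has length 5. The slice data[3:185] selects indices [3, 4] (3->17, 4->1), giving [17, 1].

[17, 1]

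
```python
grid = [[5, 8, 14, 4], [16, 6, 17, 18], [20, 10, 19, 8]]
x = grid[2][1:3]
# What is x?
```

grid[2] = [20, 10, 19, 8]. grid[2] has length 4. The slice grid[2][1:3] selects indices [1, 2] (1->10, 2->19), giving [10, 19].

[10, 19]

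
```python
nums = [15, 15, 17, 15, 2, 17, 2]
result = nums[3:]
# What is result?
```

nums has length 7. The slice nums[3:] selects indices [3, 4, 5, 6] (3->15, 4->2, 5->17, 6->2), giving [15, 2, 17, 2].

[15, 2, 17, 2]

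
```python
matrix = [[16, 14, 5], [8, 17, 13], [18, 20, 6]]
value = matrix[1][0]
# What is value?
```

matrix[1] = [8, 17, 13]. Taking column 0 of that row yields 8.

8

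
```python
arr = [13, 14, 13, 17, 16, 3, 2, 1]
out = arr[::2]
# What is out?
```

arr has length 8. The slice arr[::2] selects indices [0, 2, 4, 6] (0->13, 2->13, 4->16, 6->2), giving [13, 13, 16, 2].

[13, 13, 16, 2]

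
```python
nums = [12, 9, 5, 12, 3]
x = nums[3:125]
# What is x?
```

nums has length 5. The slice nums[3:125] selects indices [3, 4] (3->12, 4->3), giving [12, 3].

[12, 3]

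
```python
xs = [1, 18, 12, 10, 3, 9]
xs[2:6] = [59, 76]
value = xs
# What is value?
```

xs starts as [1, 18, 12, 10, 3, 9] (length 6). The slice xs[2:6] covers indices [2, 3, 4, 5] with values [12, 10, 3, 9]. Replacing that slice with [59, 76] (different length) produces [1, 18, 59, 76].

[1, 18, 59, 76]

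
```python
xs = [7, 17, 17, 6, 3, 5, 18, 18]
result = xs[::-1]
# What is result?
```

xs has length 8. The slice xs[::-1] selects indices [7, 6, 5, 4, 3, 2, 1, 0] (7->18, 6->18, 5->5, 4->3, 3->6, 2->17, 1->17, 0->7), giving [18, 18, 5, 3, 6, 17, 17, 7].

[18, 18, 5, 3, 6, 17, 17, 7]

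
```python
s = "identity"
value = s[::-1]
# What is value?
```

s has length 8. The slice s[::-1] selects indices [7, 6, 5, 4, 3, 2, 1, 0] (7->'y', 6->'t', 5->'i', 4->'t', 3->'n', 2->'e', 1->'d', 0->'i'), giving 'ytitnedi'.

'ytitnedi'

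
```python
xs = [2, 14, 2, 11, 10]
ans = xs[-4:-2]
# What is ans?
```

xs has length 5. The slice xs[-4:-2] selects indices [1, 2] (1->14, 2->2), giving [14, 2].

[14, 2]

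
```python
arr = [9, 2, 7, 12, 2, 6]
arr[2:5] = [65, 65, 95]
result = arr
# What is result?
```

arr starts as [9, 2, 7, 12, 2, 6] (length 6). The slice arr[2:5] covers indices [2, 3, 4] with values [7, 12, 2]. Replacing that slice with [65, 65, 95] (same length) produces [9, 2, 65, 65, 95, 6].

[9, 2, 65, 65, 95, 6]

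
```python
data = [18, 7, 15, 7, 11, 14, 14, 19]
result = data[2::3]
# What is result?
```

data has length 8. The slice data[2::3] selects indices [2, 5] (2->15, 5->14), giving [15, 14].

[15, 14]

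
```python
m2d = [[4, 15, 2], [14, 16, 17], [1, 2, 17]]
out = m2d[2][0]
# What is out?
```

m2d[2] = [1, 2, 17]. Taking column 0 of that row yields 1.

1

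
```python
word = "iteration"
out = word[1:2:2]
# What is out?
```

word has length 9. The slice word[1:2:2] selects indices [1] (1->'t'), giving 't'.

't'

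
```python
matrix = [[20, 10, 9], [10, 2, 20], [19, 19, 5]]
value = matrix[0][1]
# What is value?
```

matrix[0] = [20, 10, 9]. Taking column 1 of that row yields 10.

10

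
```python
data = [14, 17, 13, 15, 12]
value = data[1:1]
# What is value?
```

data has length 5. The slice data[1:1] resolves to an empty index range, so the result is [].

[]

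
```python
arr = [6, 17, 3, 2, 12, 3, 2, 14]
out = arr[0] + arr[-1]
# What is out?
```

arr has length 8. arr[0] = 6.
arr has length 8. Negative index -1 maps to positive index 8 + (-1) = 7. arr[7] = 14.
Sum: 6 + 14 = 20.

20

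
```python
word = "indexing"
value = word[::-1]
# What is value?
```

word has length 8. The slice word[::-1] selects indices [7, 6, 5, 4, 3, 2, 1, 0] (7->'g', 6->'n', 5->'i', 4->'x', 3->'e', 2->'d', 1->'n', 0->'i'), giving 'gnixedni'.

'gnixedni'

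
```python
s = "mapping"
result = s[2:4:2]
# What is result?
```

s has length 7. The slice s[2:4:2] selects indices [2] (2->'p'), giving 'p'.

'p'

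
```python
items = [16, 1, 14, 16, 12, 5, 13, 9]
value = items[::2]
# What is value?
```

items has length 8. The slice items[::2] selects indices [0, 2, 4, 6] (0->16, 2->14, 4->12, 6->13), giving [16, 14, 12, 13].

[16, 14, 12, 13]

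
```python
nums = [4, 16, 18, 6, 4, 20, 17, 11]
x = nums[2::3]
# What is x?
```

nums has length 8. The slice nums[2::3] selects indices [2, 5] (2->18, 5->20), giving [18, 20].

[18, 20]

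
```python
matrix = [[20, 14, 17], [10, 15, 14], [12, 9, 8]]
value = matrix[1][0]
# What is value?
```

matrix[1] = [10, 15, 14]. Taking column 0 of that row yields 10.

10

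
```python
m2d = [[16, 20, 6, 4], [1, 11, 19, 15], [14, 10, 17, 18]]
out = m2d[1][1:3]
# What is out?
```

m2d[1] = [1, 11, 19, 15]. m2d[1] has length 4. The slice m2d[1][1:3] selects indices [1, 2] (1->11, 2->19), giving [11, 19].

[11, 19]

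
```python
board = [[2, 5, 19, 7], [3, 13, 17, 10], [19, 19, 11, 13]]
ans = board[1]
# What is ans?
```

board has 3 rows. Row 1 is [3, 13, 17, 10].

[3, 13, 17, 10]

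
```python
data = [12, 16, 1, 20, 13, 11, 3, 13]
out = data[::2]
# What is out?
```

data has length 8. The slice data[::2] selects indices [0, 2, 4, 6] (0->12, 2->1, 4->13, 6->3), giving [12, 1, 13, 3].

[12, 1, 13, 3]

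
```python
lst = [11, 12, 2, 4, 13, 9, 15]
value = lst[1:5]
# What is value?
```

lst has length 7. The slice lst[1:5] selects indices [1, 2, 3, 4] (1->12, 2->2, 3->4, 4->13), giving [12, 2, 4, 13].

[12, 2, 4, 13]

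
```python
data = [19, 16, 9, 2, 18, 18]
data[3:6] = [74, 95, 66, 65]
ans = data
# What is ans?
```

data starts as [19, 16, 9, 2, 18, 18] (length 6). The slice data[3:6] covers indices [3, 4, 5] with values [2, 18, 18]. Replacing that slice with [74, 95, 66, 65] (different length) produces [19, 16, 9, 74, 95, 66, 65].

[19, 16, 9, 74, 95, 66, 65]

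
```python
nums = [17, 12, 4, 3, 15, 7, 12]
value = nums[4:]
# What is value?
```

nums has length 7. The slice nums[4:] selects indices [4, 5, 6] (4->15, 5->7, 6->12), giving [15, 7, 12].

[15, 7, 12]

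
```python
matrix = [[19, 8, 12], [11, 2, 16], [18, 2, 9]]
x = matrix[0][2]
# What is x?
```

matrix[0] = [19, 8, 12]. Taking column 2 of that row yields 12.

12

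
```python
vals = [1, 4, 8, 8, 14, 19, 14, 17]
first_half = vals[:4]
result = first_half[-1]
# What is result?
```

vals has length 8. The slice vals[:4] selects indices [0, 1, 2, 3] (0->1, 1->4, 2->8, 3->8), giving [1, 4, 8, 8]. So first_half = [1, 4, 8, 8]. Then first_half[-1] = 8.

8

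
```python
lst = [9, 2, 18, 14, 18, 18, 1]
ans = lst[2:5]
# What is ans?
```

lst has length 7. The slice lst[2:5] selects indices [2, 3, 4] (2->18, 3->14, 4->18), giving [18, 14, 18].

[18, 14, 18]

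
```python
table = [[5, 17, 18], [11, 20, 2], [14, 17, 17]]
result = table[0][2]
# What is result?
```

table[0] = [5, 17, 18]. Taking column 2 of that row yields 18.

18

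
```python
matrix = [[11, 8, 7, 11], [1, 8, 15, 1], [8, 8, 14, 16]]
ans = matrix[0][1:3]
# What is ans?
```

matrix[0] = [11, 8, 7, 11]. matrix[0] has length 4. The slice matrix[0][1:3] selects indices [1, 2] (1->8, 2->7), giving [8, 7].

[8, 7]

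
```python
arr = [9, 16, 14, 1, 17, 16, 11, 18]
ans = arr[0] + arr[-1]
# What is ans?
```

arr has length 8. arr[0] = 9.
arr has length 8. Negative index -1 maps to positive index 8 + (-1) = 7. arr[7] = 18.
Sum: 9 + 18 = 27.

27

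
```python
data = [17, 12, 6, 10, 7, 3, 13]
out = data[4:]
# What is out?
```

data has length 7. The slice data[4:] selects indices [4, 5, 6] (4->7, 5->3, 6->13), giving [7, 3, 13].

[7, 3, 13]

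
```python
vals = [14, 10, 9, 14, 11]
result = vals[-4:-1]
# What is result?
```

vals has length 5. The slice vals[-4:-1] selects indices [1, 2, 3] (1->10, 2->9, 3->14), giving [10, 9, 14].

[10, 9, 14]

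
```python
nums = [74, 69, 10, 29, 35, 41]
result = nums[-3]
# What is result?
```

nums has length 6. Negative index -3 maps to positive index 6 + (-3) = 3. nums[3] = 29.

29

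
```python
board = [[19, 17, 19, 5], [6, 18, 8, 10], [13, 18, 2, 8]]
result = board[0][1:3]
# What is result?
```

board[0] = [19, 17, 19, 5]. board[0] has length 4. The slice board[0][1:3] selects indices [1, 2] (1->17, 2->19), giving [17, 19].

[17, 19]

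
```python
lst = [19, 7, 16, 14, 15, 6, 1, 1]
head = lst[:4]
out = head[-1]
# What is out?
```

lst has length 8. The slice lst[:4] selects indices [0, 1, 2, 3] (0->19, 1->7, 2->16, 3->14), giving [19, 7, 16, 14]. So head = [19, 7, 16, 14]. Then head[-1] = 14.

14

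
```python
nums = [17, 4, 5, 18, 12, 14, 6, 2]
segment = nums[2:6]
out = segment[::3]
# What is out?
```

nums has length 8. The slice nums[2:6] selects indices [2, 3, 4, 5] (2->5, 3->18, 4->12, 5->14), giving [5, 18, 12, 14]. So segment = [5, 18, 12, 14]. segment has length 4. The slice segment[::3] selects indices [0, 3] (0->5, 3->14), giving [5, 14].

[5, 14]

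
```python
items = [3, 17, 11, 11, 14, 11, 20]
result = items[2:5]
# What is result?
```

items has length 7. The slice items[2:5] selects indices [2, 3, 4] (2->11, 3->11, 4->14), giving [11, 11, 14].

[11, 11, 14]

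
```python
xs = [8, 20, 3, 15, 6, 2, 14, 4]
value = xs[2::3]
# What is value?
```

xs has length 8. The slice xs[2::3] selects indices [2, 5] (2->3, 5->2), giving [3, 2].

[3, 2]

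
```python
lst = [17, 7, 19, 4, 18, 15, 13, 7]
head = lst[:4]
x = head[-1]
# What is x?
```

lst has length 8. The slice lst[:4] selects indices [0, 1, 2, 3] (0->17, 1->7, 2->19, 3->4), giving [17, 7, 19, 4]. So head = [17, 7, 19, 4]. Then head[-1] = 4.

4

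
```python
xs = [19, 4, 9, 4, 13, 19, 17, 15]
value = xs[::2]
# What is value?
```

xs has length 8. The slice xs[::2] selects indices [0, 2, 4, 6] (0->19, 2->9, 4->13, 6->17), giving [19, 9, 13, 17].

[19, 9, 13, 17]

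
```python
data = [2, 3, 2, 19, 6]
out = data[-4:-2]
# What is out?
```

data has length 5. The slice data[-4:-2] selects indices [1, 2] (1->3, 2->2), giving [3, 2].

[3, 2]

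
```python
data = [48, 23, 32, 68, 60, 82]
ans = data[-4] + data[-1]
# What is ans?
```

data has length 6. Negative index -4 maps to positive index 6 + (-4) = 2. data[2] = 32.
data has length 6. Negative index -1 maps to positive index 6 + (-1) = 5. data[5] = 82.
Sum: 32 + 82 = 114.

114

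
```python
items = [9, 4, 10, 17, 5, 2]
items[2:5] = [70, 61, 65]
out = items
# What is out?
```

items starts as [9, 4, 10, 17, 5, 2] (length 6). The slice items[2:5] covers indices [2, 3, 4] with values [10, 17, 5]. Replacing that slice with [70, 61, 65] (same length) produces [9, 4, 70, 61, 65, 2].

[9, 4, 70, 61, 65, 2]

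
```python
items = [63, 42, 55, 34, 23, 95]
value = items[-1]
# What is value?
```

items has length 6. Negative index -1 maps to positive index 6 + (-1) = 5. items[5] = 95.

95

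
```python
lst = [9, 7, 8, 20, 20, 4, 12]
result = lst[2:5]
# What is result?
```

lst has length 7. The slice lst[2:5] selects indices [2, 3, 4] (2->8, 3->20, 4->20), giving [8, 20, 20].

[8, 20, 20]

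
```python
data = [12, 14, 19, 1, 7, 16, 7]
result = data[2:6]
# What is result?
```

data has length 7. The slice data[2:6] selects indices [2, 3, 4, 5] (2->19, 3->1, 4->7, 5->16), giving [19, 1, 7, 16].

[19, 1, 7, 16]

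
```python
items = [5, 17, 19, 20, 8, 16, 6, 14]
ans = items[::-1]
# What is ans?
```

items has length 8. The slice items[::-1] selects indices [7, 6, 5, 4, 3, 2, 1, 0] (7->14, 6->6, 5->16, 4->8, 3->20, 2->19, 1->17, 0->5), giving [14, 6, 16, 8, 20, 19, 17, 5].

[14, 6, 16, 8, 20, 19, 17, 5]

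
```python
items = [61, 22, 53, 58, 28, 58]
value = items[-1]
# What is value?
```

items has length 6. Negative index -1 maps to positive index 6 + (-1) = 5. items[5] = 58.

58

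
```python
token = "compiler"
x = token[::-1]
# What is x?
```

token has length 8. The slice token[::-1] selects indices [7, 6, 5, 4, 3, 2, 1, 0] (7->'r', 6->'e', 5->'l', 4->'i', 3->'p', 2->'m', 1->'o', 0->'c'), giving 'relipmoc'.

'relipmoc'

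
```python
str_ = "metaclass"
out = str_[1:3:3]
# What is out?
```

str_ has length 9. The slice str_[1:3:3] selects indices [1] (1->'e'), giving 'e'.

'e'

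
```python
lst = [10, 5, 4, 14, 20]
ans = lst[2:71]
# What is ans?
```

lst has length 5. The slice lst[2:71] selects indices [2, 3, 4] (2->4, 3->14, 4->20), giving [4, 14, 20].

[4, 14, 20]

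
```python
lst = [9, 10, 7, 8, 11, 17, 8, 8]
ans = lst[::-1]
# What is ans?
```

lst has length 8. The slice lst[::-1] selects indices [7, 6, 5, 4, 3, 2, 1, 0] (7->8, 6->8, 5->17, 4->11, 3->8, 2->7, 1->10, 0->9), giving [8, 8, 17, 11, 8, 7, 10, 9].

[8, 8, 17, 11, 8, 7, 10, 9]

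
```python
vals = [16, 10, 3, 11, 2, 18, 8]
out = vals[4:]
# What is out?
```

vals has length 7. The slice vals[4:] selects indices [4, 5, 6] (4->2, 5->18, 6->8), giving [2, 18, 8].

[2, 18, 8]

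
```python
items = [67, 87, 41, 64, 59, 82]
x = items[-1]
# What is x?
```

items has length 6. Negative index -1 maps to positive index 6 + (-1) = 5. items[5] = 82.

82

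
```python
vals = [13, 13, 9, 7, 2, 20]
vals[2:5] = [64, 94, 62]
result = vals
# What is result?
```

vals starts as [13, 13, 9, 7, 2, 20] (length 6). The slice vals[2:5] covers indices [2, 3, 4] with values [9, 7, 2]. Replacing that slice with [64, 94, 62] (same length) produces [13, 13, 64, 94, 62, 20].

[13, 13, 64, 94, 62, 20]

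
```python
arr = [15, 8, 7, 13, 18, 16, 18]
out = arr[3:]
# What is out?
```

arr has length 7. The slice arr[3:] selects indices [3, 4, 5, 6] (3->13, 4->18, 5->16, 6->18), giving [13, 18, 16, 18].

[13, 18, 16, 18]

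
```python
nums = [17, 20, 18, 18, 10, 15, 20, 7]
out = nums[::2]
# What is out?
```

nums has length 8. The slice nums[::2] selects indices [0, 2, 4, 6] (0->17, 2->18, 4->10, 6->20), giving [17, 18, 10, 20].

[17, 18, 10, 20]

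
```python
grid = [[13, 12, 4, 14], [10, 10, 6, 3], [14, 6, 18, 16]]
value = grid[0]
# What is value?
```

grid has 3 rows. Row 0 is [13, 12, 4, 14].

[13, 12, 4, 14]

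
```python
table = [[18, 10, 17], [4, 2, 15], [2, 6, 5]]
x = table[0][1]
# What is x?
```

table[0] = [18, 10, 17]. Taking column 1 of that row yields 10.

10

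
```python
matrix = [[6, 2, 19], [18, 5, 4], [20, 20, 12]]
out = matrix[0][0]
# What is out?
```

matrix[0] = [6, 2, 19]. Taking column 0 of that row yields 6.

6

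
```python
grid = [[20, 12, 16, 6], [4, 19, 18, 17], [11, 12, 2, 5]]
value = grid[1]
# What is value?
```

grid has 3 rows. Row 1 is [4, 19, 18, 17].

[4, 19, 18, 17]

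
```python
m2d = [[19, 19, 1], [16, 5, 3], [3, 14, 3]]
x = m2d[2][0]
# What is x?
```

m2d[2] = [3, 14, 3]. Taking column 0 of that row yields 3.

3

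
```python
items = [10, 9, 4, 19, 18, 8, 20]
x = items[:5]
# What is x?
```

items has length 7. The slice items[:5] selects indices [0, 1, 2, 3, 4] (0->10, 1->9, 2->4, 3->19, 4->18), giving [10, 9, 4, 19, 18].

[10, 9, 4, 19, 18]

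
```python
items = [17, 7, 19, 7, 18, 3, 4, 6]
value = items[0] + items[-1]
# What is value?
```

items has length 8. items[0] = 17.
items has length 8. Negative index -1 maps to positive index 8 + (-1) = 7. items[7] = 6.
Sum: 17 + 6 = 23.

23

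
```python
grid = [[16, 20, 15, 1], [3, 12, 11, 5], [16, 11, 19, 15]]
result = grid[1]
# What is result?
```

grid has 3 rows. Row 1 is [3, 12, 11, 5].

[3, 12, 11, 5]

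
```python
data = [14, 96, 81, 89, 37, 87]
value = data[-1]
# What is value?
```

data has length 6. Negative index -1 maps to positive index 6 + (-1) = 5. data[5] = 87.

87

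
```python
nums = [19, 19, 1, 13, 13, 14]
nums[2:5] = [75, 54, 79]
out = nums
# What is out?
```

nums starts as [19, 19, 1, 13, 13, 14] (length 6). The slice nums[2:5] covers indices [2, 3, 4] with values [1, 13, 13]. Replacing that slice with [75, 54, 79] (same length) produces [19, 19, 75, 54, 79, 14].

[19, 19, 75, 54, 79, 14]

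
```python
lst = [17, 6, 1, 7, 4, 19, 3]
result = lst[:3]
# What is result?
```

lst has length 7. The slice lst[:3] selects indices [0, 1, 2] (0->17, 1->6, 2->1), giving [17, 6, 1].

[17, 6, 1]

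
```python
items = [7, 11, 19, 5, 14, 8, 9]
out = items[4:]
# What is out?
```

items has length 7. The slice items[4:] selects indices [4, 5, 6] (4->14, 5->8, 6->9), giving [14, 8, 9].

[14, 8, 9]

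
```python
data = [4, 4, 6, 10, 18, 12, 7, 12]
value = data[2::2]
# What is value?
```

data has length 8. The slice data[2::2] selects indices [2, 4, 6] (2->6, 4->18, 6->7), giving [6, 18, 7].

[6, 18, 7]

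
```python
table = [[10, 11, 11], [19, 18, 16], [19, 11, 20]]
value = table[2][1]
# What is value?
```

table[2] = [19, 11, 20]. Taking column 1 of that row yields 11.

11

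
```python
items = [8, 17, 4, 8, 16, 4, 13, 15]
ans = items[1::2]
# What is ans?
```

items has length 8. The slice items[1::2] selects indices [1, 3, 5, 7] (1->17, 3->8, 5->4, 7->15), giving [17, 8, 4, 15].

[17, 8, 4, 15]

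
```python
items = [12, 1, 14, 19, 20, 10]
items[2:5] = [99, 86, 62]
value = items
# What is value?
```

items starts as [12, 1, 14, 19, 20, 10] (length 6). The slice items[2:5] covers indices [2, 3, 4] with values [14, 19, 20]. Replacing that slice with [99, 86, 62] (same length) produces [12, 1, 99, 86, 62, 10].

[12, 1, 99, 86, 62, 10]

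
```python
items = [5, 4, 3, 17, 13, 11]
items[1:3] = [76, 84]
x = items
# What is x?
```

items starts as [5, 4, 3, 17, 13, 11] (length 6). The slice items[1:3] covers indices [1, 2] with values [4, 3]. Replacing that slice with [76, 84] (same length) produces [5, 76, 84, 17, 13, 11].

[5, 76, 84, 17, 13, 11]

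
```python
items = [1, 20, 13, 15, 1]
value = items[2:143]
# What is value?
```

items has length 5. The slice items[2:143] selects indices [2, 3, 4] (2->13, 3->15, 4->1), giving [13, 15, 1].

[13, 15, 1]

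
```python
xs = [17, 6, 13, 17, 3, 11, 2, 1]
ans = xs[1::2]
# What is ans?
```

xs has length 8. The slice xs[1::2] selects indices [1, 3, 5, 7] (1->6, 3->17, 5->11, 7->1), giving [6, 17, 11, 1].

[6, 17, 11, 1]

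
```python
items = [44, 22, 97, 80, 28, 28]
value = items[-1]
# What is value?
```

items has length 6. Negative index -1 maps to positive index 6 + (-1) = 5. items[5] = 28.

28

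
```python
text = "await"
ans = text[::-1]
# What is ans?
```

text has length 5. The slice text[::-1] selects indices [4, 3, 2, 1, 0] (4->'t', 3->'i', 2->'a', 1->'w', 0->'a'), giving 'tiawa'.

'tiawa'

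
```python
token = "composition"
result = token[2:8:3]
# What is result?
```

token has length 11. The slice token[2:8:3] selects indices [2, 5] (2->'m', 5->'s'), giving 'ms'.

'ms'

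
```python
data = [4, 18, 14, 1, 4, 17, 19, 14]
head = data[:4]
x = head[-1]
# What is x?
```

data has length 8. The slice data[:4] selects indices [0, 1, 2, 3] (0->4, 1->18, 2->14, 3->1), giving [4, 18, 14, 1]. So head = [4, 18, 14, 1]. Then head[-1] = 1.

1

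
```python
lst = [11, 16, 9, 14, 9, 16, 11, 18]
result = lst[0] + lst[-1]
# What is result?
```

lst has length 8. lst[0] = 11.
lst has length 8. Negative index -1 maps to positive index 8 + (-1) = 7. lst[7] = 18.
Sum: 11 + 18 = 29.

29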